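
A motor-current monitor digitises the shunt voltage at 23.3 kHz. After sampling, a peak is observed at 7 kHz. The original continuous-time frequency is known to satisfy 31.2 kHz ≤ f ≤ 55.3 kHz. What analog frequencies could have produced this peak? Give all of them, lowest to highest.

39.6 kHz, 53.6 kHz

Frequencies that alias to 7 kHz are k·fs ± 7 kHz for integer k ≥ 0.
k=0: 7 kHz.
k=1: 16.3 kHz, 30.3 kHz.
k=2: 39.6 kHz, 53.6 kHz.
k=3: 62.9 kHz, 76.9 kHz.
Within [31.2 kHz, 55.3 kHz]: 39.6 kHz, 53.6 kHz.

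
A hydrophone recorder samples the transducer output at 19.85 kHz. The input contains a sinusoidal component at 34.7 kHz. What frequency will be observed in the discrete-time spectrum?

5 kHz

34.7 kHz mod fs = 14.85 kHz.
14.85 kHz > fs/2 = 9.925 kHz, folds to fs − 14.85 kHz = 5 kHz.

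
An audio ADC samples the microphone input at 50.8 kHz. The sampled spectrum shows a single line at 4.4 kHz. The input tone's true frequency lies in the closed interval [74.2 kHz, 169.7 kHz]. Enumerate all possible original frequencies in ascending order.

97.2 kHz, 106 kHz, 148 kHz, 156.8 kHz

Frequencies that alias to 4.4 kHz are k·fs ± 4.4 kHz for integer k ≥ 0.
k=0: 4.4 kHz.
k=1: 46.4 kHz, 55.2 kHz.
k=2: 97.2 kHz, 106 kHz.
k=3: 148 kHz, 156.8 kHz.
k=4: 198.8 kHz, 207.6 kHz.
Within [74.2 kHz, 169.7 kHz]: 97.2 kHz, 106 kHz, 148 kHz, 156.8 kHz.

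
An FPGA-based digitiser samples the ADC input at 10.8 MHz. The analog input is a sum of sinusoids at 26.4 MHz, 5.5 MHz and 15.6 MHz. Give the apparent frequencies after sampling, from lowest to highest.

fs/2 = 5.4 MHz.
26.4 MHz mod fs = 4.8 MHz.
4.8 MHz ≤ fs/2 = 5.4 MHz, appears at 4.8 MHz.
5.5 MHz > fs/2 = 5.4 MHz, folds to fs − 5.5 MHz = 5.3 MHz.
15.6 MHz mod fs = 4.8 MHz.
4.8 MHz ≤ fs/2 = 5.4 MHz, appears at 4.8 MHz.
Distinct values: {4.8 MHz, 5.3 MHz}.

4.8 MHz, 5.3 MHz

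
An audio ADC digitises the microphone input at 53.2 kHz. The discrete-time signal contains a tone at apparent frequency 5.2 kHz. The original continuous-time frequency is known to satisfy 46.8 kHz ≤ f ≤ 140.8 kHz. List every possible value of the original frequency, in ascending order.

48 kHz, 58.4 kHz, 101.2 kHz, 111.6 kHz

Frequencies that alias to 5.2 kHz are k·fs ± 5.2 kHz for integer k ≥ 0.
k=0: 5.2 kHz.
k=1: 48 kHz, 58.4 kHz.
k=2: 101.2 kHz, 111.6 kHz.
k=3: 154.4 kHz, 164.8 kHz.
Within [46.8 kHz, 140.8 kHz]: 48 kHz, 58.4 kHz, 101.2 kHz, 111.6 kHz.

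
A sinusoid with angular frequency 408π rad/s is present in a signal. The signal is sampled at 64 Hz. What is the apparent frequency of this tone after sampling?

12 Hz

ω = 408π rad/s → f = ω/(2π) = 204 Hz.
204 Hz mod fs = 12 Hz.
12 Hz ≤ fs/2 = 32 Hz, appears at 12 Hz.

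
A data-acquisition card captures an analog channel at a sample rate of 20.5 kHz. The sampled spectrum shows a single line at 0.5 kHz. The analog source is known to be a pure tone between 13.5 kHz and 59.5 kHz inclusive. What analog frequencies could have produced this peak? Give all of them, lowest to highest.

20 kHz, 21 kHz, 40.5 kHz, 41.5 kHz

Frequencies that alias to 0.5 kHz are k·fs ± 0.5 kHz for integer k ≥ 0.
k=0: 0.5 kHz.
k=1: 20 kHz, 21 kHz.
k=2: 40.5 kHz, 41.5 kHz.
k=3: 61 kHz, 62 kHz.
Within [13.5 kHz, 59.5 kHz]: 20 kHz, 21 kHz, 40.5 kHz, 41.5 kHz.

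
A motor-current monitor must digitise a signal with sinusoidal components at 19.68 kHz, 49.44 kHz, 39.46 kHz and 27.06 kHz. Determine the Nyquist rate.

Highest-frequency component: 49.44 kHz.
Nyquist rate = 2 × 49.44 kHz = 98.88 kHz.

98.88 kHz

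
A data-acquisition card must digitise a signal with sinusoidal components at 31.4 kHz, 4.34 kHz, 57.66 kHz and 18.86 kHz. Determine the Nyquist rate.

Highest-frequency component: 57.66 kHz.
Nyquist rate = 2 × 57.66 kHz = 115.32 kHz.

115.32 kHz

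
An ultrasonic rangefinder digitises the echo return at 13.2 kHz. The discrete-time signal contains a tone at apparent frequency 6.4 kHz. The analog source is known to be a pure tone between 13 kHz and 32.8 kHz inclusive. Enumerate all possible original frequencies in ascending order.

Frequencies that alias to 6.4 kHz are k·fs ± 6.4 kHz for integer k ≥ 0.
k=0: 6.4 kHz.
k=1: 6.8 kHz, 19.6 kHz.
k=2: 20 kHz, 32.8 kHz.
k=3: 33.2 kHz, 46 kHz.
Within [13 kHz, 32.8 kHz]: 19.6 kHz, 20 kHz, 32.8 kHz.

19.6 kHz, 20 kHz, 32.8 kHz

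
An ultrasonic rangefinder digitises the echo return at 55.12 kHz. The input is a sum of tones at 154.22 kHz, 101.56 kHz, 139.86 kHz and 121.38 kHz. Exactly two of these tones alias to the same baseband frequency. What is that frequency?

fs/2 = 27.56 kHz.
154.22 kHz mod fs = 43.98 kHz.
43.98 kHz > fs/2 = 27.56 kHz, folds to fs − 43.98 kHz = 11.14 kHz.
101.56 kHz mod fs = 46.44 kHz.
46.44 kHz > fs/2 = 27.56 kHz, folds to fs − 46.44 kHz = 8.68 kHz.
139.86 kHz mod fs = 29.62 kHz.
29.62 kHz > fs/2 = 27.56 kHz, folds to fs − 29.62 kHz = 25.5 kHz.
121.38 kHz mod fs = 11.14 kHz.
11.14 kHz ≤ fs/2 = 27.56 kHz, appears at 11.14 kHz.
121.38 kHz and 154.22 kHz both map to 11.14 kHz.

11.14 kHz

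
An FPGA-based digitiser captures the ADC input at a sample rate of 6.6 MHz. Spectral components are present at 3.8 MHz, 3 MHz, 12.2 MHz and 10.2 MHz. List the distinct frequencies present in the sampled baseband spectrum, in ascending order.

fs/2 = 3.3 MHz.
3.8 MHz > fs/2 = 3.3 MHz, folds to fs − 3.8 MHz = 2.8 MHz.
3 MHz ≤ fs/2 = 3.3 MHz, passes unchanged.
12.2 MHz mod fs = 5.6 MHz.
5.6 MHz > fs/2 = 3.3 MHz, folds to fs − 5.6 MHz = 1 MHz.
10.2 MHz mod fs = 3.6 MHz.
3.6 MHz > fs/2 = 3.3 MHz, folds to fs − 3.6 MHz = 3 MHz.
Distinct values: {1 MHz, 2.8 MHz, 3 MHz}.

1 MHz, 2.8 MHz, 3 MHz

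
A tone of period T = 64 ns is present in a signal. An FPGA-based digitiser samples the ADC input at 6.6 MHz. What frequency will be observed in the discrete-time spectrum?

T = 64 ns → f = 1/T = 15.625 MHz.
15.625 MHz mod fs = 2.425 MHz.
2.425 MHz ≤ fs/2 = 3.3 MHz, appears at 2.425 MHz.

2.425 MHz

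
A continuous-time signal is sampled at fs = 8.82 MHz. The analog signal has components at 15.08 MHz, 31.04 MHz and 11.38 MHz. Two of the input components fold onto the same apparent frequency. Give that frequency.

fs/2 = 4.41 MHz.
15.08 MHz mod fs = 6.26 MHz.
6.26 MHz > fs/2 = 4.41 MHz, folds to fs − 6.26 MHz = 2.56 MHz.
31.04 MHz mod fs = 4.58 MHz.
4.58 MHz > fs/2 = 4.41 MHz, folds to fs − 4.58 MHz = 4.24 MHz.
11.38 MHz mod fs = 2.56 MHz.
2.56 MHz ≤ fs/2 = 4.41 MHz, appears at 2.56 MHz.
11.38 MHz and 15.08 MHz both map to 2.56 MHz.

2.56 MHz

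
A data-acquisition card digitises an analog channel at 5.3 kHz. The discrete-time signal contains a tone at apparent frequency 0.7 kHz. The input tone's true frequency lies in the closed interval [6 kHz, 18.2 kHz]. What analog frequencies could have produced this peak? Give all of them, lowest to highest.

Frequencies that alias to 0.7 kHz are k·fs ± 0.7 kHz for integer k ≥ 0.
k=0: 0.7 kHz.
k=1: 4.6 kHz, 6 kHz.
k=2: 9.9 kHz, 11.3 kHz.
k=3: 15.2 kHz, 16.6 kHz.
k=4: 20.5 kHz, 21.9 kHz.
Within [6 kHz, 18.2 kHz]: 6 kHz, 9.9 kHz, 11.3 kHz, 15.2 kHz, 16.6 kHz.

6 kHz, 9.9 kHz, 11.3 kHz, 15.2 kHz, 16.6 kHz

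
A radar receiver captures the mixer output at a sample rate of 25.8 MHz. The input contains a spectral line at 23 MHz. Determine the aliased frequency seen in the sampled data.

2.8 MHz

23 MHz > fs/2 = 12.9 MHz, folds to fs − 23 MHz = 2.8 MHz.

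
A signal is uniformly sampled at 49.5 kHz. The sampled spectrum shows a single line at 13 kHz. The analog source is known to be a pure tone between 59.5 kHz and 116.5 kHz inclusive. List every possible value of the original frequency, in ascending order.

62.5 kHz, 86 kHz, 112 kHz

Frequencies that alias to 13 kHz are k·fs ± 13 kHz for integer k ≥ 0.
k=0: 13 kHz.
k=1: 36.5 kHz, 62.5 kHz.
k=2: 86 kHz, 112 kHz.
k=3: 135.5 kHz, 161.5 kHz.
Within [59.5 kHz, 116.5 kHz]: 62.5 kHz, 86 kHz, 112 kHz.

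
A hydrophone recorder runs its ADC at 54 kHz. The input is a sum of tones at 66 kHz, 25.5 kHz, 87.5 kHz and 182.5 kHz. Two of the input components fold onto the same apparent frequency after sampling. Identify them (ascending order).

fs/2 = 27 kHz.
66 kHz mod fs = 12 kHz.
12 kHz ≤ fs/2 = 27 kHz, appears at 12 kHz.
25.5 kHz ≤ fs/2 = 27 kHz, passes unchanged.
87.5 kHz mod fs = 33.5 kHz.
33.5 kHz > fs/2 = 27 kHz, folds to fs − 33.5 kHz = 20.5 kHz.
182.5 kHz mod fs = 20.5 kHz.
20.5 kHz ≤ fs/2 = 27 kHz, appears at 20.5 kHz.
87.5 kHz and 182.5 kHz both map to 20.5 kHz.

87.5 kHz, 182.5 kHz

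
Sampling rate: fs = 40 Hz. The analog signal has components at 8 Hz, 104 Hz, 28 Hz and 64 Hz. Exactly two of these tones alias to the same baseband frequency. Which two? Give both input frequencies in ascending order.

64 Hz, 104 Hz

fs/2 = 20 Hz.
8 Hz ≤ fs/2 = 20 Hz, passes unchanged.
104 Hz mod fs = 24 Hz.
24 Hz > fs/2 = 20 Hz, folds to fs − 24 Hz = 16 Hz.
28 Hz > fs/2 = 20 Hz, folds to fs − 28 Hz = 12 Hz.
64 Hz mod fs = 24 Hz.
24 Hz > fs/2 = 20 Hz, folds to fs − 24 Hz = 16 Hz.
64 Hz and 104 Hz both map to 16 Hz.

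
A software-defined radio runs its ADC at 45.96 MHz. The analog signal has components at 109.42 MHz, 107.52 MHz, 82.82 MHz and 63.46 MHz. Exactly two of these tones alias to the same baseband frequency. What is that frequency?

fs/2 = 22.98 MHz.
109.42 MHz mod fs = 17.5 MHz.
17.5 MHz ≤ fs/2 = 22.98 MHz, appears at 17.5 MHz.
107.52 MHz mod fs = 15.6 MHz.
15.6 MHz ≤ fs/2 = 22.98 MHz, appears at 15.6 MHz.
82.82 MHz mod fs = 36.86 MHz.
36.86 MHz > fs/2 = 22.98 MHz, folds to fs − 36.86 MHz = 9.1 MHz.
63.46 MHz mod fs = 17.5 MHz.
17.5 MHz ≤ fs/2 = 22.98 MHz, appears at 17.5 MHz.
63.46 MHz and 109.42 MHz both map to 17.5 MHz.

17.5 MHz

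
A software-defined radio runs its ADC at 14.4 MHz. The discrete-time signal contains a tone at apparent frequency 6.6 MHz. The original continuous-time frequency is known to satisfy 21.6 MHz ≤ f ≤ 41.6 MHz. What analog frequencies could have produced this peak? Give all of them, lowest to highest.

Frequencies that alias to 6.6 MHz are k·fs ± 6.6 MHz for integer k ≥ 0.
k=0: 6.6 MHz.
k=1: 7.8 MHz, 21 MHz.
k=2: 22.2 MHz, 35.4 MHz.
k=3: 36.6 MHz, 49.8 MHz.
k=4: 51 MHz, 64.2 MHz.
Within [21.6 MHz, 41.6 MHz]: 22.2 MHz, 35.4 MHz, 36.6 MHz.

22.2 MHz, 35.4 MHz, 36.6 MHz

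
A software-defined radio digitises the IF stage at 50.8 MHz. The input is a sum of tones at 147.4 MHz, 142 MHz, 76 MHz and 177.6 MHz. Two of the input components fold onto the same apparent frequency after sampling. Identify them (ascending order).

fs/2 = 25.4 MHz.
147.4 MHz mod fs = 45.8 MHz.
45.8 MHz > fs/2 = 25.4 MHz, folds to fs − 45.8 MHz = 5 MHz.
142 MHz mod fs = 40.4 MHz.
40.4 MHz > fs/2 = 25.4 MHz, folds to fs − 40.4 MHz = 10.4 MHz.
76 MHz mod fs = 25.2 MHz.
25.2 MHz ≤ fs/2 = 25.4 MHz, appears at 25.2 MHz.
177.6 MHz mod fs = 25.2 MHz.
25.2 MHz ≤ fs/2 = 25.4 MHz, appears at 25.2 MHz.
76 MHz and 177.6 MHz both map to 25.2 MHz.

76 MHz, 177.6 MHz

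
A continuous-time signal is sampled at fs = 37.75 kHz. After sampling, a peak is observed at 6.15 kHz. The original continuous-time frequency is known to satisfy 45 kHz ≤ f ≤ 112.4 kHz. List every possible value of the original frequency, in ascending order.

Frequencies that alias to 6.15 kHz are k·fs ± 6.15 kHz for integer k ≥ 0.
k=0: 6.15 kHz.
k=1: 31.6 kHz, 43.9 kHz.
k=2: 69.35 kHz, 81.65 kHz.
k=3: 107.1 kHz, 119.4 kHz.
k=4: 144.85 kHz, 157.15 kHz.
Within [45 kHz, 112.4 kHz]: 69.35 kHz, 81.65 kHz, 107.1 kHz.

69.35 kHz, 81.65 kHz, 107.1 kHz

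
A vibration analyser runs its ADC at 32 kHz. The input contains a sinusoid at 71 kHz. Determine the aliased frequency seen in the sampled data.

7 kHz

71 kHz mod fs = 7 kHz.
7 kHz ≤ fs/2 = 16 kHz, appears at 7 kHz.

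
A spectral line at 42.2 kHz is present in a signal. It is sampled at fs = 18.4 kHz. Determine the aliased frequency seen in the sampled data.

42.2 kHz mod fs = 5.4 kHz.
5.4 kHz ≤ fs/2 = 9.2 kHz, appears at 5.4 kHz.

5.4 kHz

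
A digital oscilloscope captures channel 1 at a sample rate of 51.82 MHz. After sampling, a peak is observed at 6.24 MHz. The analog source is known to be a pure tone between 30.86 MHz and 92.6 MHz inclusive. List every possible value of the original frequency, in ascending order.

45.58 MHz, 58.06 MHz

Frequencies that alias to 6.24 MHz are k·fs ± 6.24 MHz for integer k ≥ 0.
k=0: 6.24 MHz.
k=1: 45.58 MHz, 58.06 MHz.
k=2: 97.4 MHz, 109.88 MHz.
Within [30.86 MHz, 92.6 MHz]: 45.58 MHz, 58.06 MHz.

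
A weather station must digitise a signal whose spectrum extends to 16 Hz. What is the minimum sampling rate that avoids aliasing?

32 Hz

Nyquist rate = 2 × 16 Hz = 32 Hz.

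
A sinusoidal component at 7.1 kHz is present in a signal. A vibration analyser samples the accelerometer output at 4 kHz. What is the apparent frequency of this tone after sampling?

0.9 kHz

7.1 kHz mod fs = 3.1 kHz.
3.1 kHz > fs/2 = 2 kHz, folds to fs − 3.1 kHz = 0.9 kHz.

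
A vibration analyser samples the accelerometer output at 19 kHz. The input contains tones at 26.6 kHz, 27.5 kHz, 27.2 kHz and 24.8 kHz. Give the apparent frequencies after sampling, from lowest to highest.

5.8 kHz, 7.6 kHz, 8.2 kHz, 8.5 kHz

fs/2 = 9.5 kHz.
26.6 kHz mod fs = 7.6 kHz.
7.6 kHz ≤ fs/2 = 9.5 kHz, appears at 7.6 kHz.
27.5 kHz mod fs = 8.5 kHz.
8.5 kHz ≤ fs/2 = 9.5 kHz, appears at 8.5 kHz.
27.2 kHz mod fs = 8.2 kHz.
8.2 kHz ≤ fs/2 = 9.5 kHz, appears at 8.2 kHz.
24.8 kHz mod fs = 5.8 kHz.
5.8 kHz ≤ fs/2 = 9.5 kHz, appears at 5.8 kHz.
Distinct values: {5.8 kHz, 7.6 kHz, 8.2 kHz, 8.5 kHz}.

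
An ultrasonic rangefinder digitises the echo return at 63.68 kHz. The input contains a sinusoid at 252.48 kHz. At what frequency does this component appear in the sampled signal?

2.24 kHz

252.48 kHz mod fs = 61.44 kHz.
61.44 kHz > fs/2 = 31.84 kHz, folds to fs − 61.44 kHz = 2.24 kHz.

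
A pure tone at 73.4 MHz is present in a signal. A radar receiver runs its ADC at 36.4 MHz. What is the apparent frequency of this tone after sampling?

73.4 MHz mod fs = 0.6 MHz.
0.6 MHz ≤ fs/2 = 18.2 MHz, appears at 0.6 MHz.

0.6 MHz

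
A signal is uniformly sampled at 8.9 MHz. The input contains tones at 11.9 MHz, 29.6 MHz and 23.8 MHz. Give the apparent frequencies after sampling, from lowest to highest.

2.9 MHz, 3 MHz

fs/2 = 4.45 MHz.
11.9 MHz mod fs = 3 MHz.
3 MHz ≤ fs/2 = 4.45 MHz, appears at 3 MHz.
29.6 MHz mod fs = 2.9 MHz.
2.9 MHz ≤ fs/2 = 4.45 MHz, appears at 2.9 MHz.
23.8 MHz mod fs = 6 MHz.
6 MHz > fs/2 = 4.45 MHz, folds to fs − 6 MHz = 2.9 MHz.
Distinct values: {2.9 MHz, 3 MHz}.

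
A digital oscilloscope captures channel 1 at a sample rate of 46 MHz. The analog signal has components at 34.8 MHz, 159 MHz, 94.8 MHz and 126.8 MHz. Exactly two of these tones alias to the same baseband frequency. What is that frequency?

fs/2 = 23 MHz.
34.8 MHz > fs/2 = 23 MHz, folds to fs − 34.8 MHz = 11.2 MHz.
159 MHz mod fs = 21 MHz.
21 MHz ≤ fs/2 = 23 MHz, appears at 21 MHz.
94.8 MHz mod fs = 2.8 MHz.
2.8 MHz ≤ fs/2 = 23 MHz, appears at 2.8 MHz.
126.8 MHz mod fs = 34.8 MHz.
34.8 MHz > fs/2 = 23 MHz, folds to fs − 34.8 MHz = 11.2 MHz.
34.8 MHz and 126.8 MHz both map to 11.2 MHz.

11.2 MHz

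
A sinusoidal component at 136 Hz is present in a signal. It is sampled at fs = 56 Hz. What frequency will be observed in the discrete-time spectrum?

24 Hz

136 Hz mod fs = 24 Hz.
24 Hz ≤ fs/2 = 28 Hz, appears at 24 Hz.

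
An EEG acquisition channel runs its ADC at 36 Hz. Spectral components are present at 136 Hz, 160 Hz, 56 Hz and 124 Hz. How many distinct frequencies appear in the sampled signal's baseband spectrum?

fs/2 = 18 Hz.
136 Hz mod fs = 28 Hz.
28 Hz > fs/2 = 18 Hz, folds to fs − 28 Hz = 8 Hz.
160 Hz mod fs = 16 Hz.
16 Hz ≤ fs/2 = 18 Hz, appears at 16 Hz.
56 Hz mod fs = 20 Hz.
20 Hz > fs/2 = 18 Hz, folds to fs − 20 Hz = 16 Hz.
124 Hz mod fs = 16 Hz.
16 Hz ≤ fs/2 = 18 Hz, appears at 16 Hz.
Distinct values: {8 Hz, 16 Hz} → 2.

2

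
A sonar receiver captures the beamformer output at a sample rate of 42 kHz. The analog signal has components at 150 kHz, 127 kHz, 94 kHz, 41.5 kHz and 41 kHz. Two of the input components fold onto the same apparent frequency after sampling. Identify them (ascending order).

41 kHz, 127 kHz

fs/2 = 21 kHz.
150 kHz mod fs = 24 kHz.
24 kHz > fs/2 = 21 kHz, folds to fs − 24 kHz = 18 kHz.
127 kHz mod fs = 1 kHz.
1 kHz ≤ fs/2 = 21 kHz, appears at 1 kHz.
94 kHz mod fs = 10 kHz.
10 kHz ≤ fs/2 = 21 kHz, appears at 10 kHz.
41.5 kHz > fs/2 = 21 kHz, folds to fs − 41.5 kHz = 0.5 kHz.
41 kHz > fs/2 = 21 kHz, folds to fs − 41 kHz = 1 kHz.
41 kHz and 127 kHz both map to 1 kHz.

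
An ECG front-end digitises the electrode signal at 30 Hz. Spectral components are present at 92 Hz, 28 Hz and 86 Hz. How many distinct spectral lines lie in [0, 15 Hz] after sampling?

2

fs/2 = 15 Hz.
92 Hz mod fs = 2 Hz.
2 Hz ≤ fs/2 = 15 Hz, appears at 2 Hz.
28 Hz > fs/2 = 15 Hz, folds to fs − 28 Hz = 2 Hz.
86 Hz mod fs = 26 Hz.
26 Hz > fs/2 = 15 Hz, folds to fs − 26 Hz = 4 Hz.
Distinct values: {2 Hz, 4 Hz} → 2.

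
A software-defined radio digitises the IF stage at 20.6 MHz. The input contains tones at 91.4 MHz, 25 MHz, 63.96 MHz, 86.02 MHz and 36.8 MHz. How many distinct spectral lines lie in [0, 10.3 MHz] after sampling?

4

fs/2 = 10.3 MHz.
91.4 MHz mod fs = 9 MHz.
9 MHz ≤ fs/2 = 10.3 MHz, appears at 9 MHz.
25 MHz mod fs = 4.4 MHz.
4.4 MHz ≤ fs/2 = 10.3 MHz, appears at 4.4 MHz.
63.96 MHz mod fs = 2.16 MHz.
2.16 MHz ≤ fs/2 = 10.3 MHz, appears at 2.16 MHz.
86.02 MHz mod fs = 3.62 MHz.
3.62 MHz ≤ fs/2 = 10.3 MHz, appears at 3.62 MHz.
36.8 MHz mod fs = 16.2 MHz.
16.2 MHz > fs/2 = 10.3 MHz, folds to fs − 16.2 MHz = 4.4 MHz.
Distinct values: {2.16 MHz, 3.62 MHz, 4.4 MHz, 9 MHz} → 4.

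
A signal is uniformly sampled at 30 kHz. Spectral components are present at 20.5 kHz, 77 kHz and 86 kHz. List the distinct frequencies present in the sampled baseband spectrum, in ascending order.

fs/2 = 15 kHz.
20.5 kHz > fs/2 = 15 kHz, folds to fs − 20.5 kHz = 9.5 kHz.
77 kHz mod fs = 17 kHz.
17 kHz > fs/2 = 15 kHz, folds to fs − 17 kHz = 13 kHz.
86 kHz mod fs = 26 kHz.
26 kHz > fs/2 = 15 kHz, folds to fs − 26 kHz = 4 kHz.
Distinct values: {4 kHz, 9.5 kHz, 13 kHz}.

4 kHz, 9.5 kHz, 13 kHz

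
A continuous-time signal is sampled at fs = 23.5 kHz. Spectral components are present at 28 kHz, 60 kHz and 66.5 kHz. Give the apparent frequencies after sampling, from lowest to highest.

4 kHz, 4.5 kHz, 10.5 kHz

fs/2 = 11.75 kHz.
28 kHz mod fs = 4.5 kHz.
4.5 kHz ≤ fs/2 = 11.75 kHz, appears at 4.5 kHz.
60 kHz mod fs = 13 kHz.
13 kHz > fs/2 = 11.75 kHz, folds to fs − 13 kHz = 10.5 kHz.
66.5 kHz mod fs = 19.5 kHz.
19.5 kHz > fs/2 = 11.75 kHz, folds to fs − 19.5 kHz = 4 kHz.
Distinct values: {4 kHz, 4.5 kHz, 10.5 kHz}.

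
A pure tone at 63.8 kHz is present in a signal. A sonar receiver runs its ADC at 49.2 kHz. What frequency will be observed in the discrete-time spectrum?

14.6 kHz

63.8 kHz mod fs = 14.6 kHz.
14.6 kHz ≤ fs/2 = 24.6 kHz, appears at 14.6 kHz.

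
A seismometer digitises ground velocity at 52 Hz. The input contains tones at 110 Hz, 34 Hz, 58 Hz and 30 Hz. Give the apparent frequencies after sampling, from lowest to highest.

6 Hz, 18 Hz, 22 Hz

fs/2 = 26 Hz.
110 Hz mod fs = 6 Hz.
6 Hz ≤ fs/2 = 26 Hz, appears at 6 Hz.
34 Hz > fs/2 = 26 Hz, folds to fs − 34 Hz = 18 Hz.
58 Hz mod fs = 6 Hz.
6 Hz ≤ fs/2 = 26 Hz, appears at 6 Hz.
30 Hz > fs/2 = 26 Hz, folds to fs − 30 Hz = 22 Hz.
Distinct values: {6 Hz, 18 Hz, 22 Hz}.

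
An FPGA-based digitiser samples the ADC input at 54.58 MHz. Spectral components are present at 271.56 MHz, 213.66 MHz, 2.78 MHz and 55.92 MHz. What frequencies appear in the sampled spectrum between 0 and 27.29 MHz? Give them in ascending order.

1.34 MHz, 2.78 MHz, 4.66 MHz

fs/2 = 27.29 MHz.
271.56 MHz mod fs = 53.24 MHz.
53.24 MHz > fs/2 = 27.29 MHz, folds to fs − 53.24 MHz = 1.34 MHz.
213.66 MHz mod fs = 49.92 MHz.
49.92 MHz > fs/2 = 27.29 MHz, folds to fs − 49.92 MHz = 4.66 MHz.
2.78 MHz ≤ fs/2 = 27.29 MHz, passes unchanged.
55.92 MHz mod fs = 1.34 MHz.
1.34 MHz ≤ fs/2 = 27.29 MHz, appears at 1.34 MHz.
Distinct values: {1.34 MHz, 2.78 MHz, 4.66 MHz}.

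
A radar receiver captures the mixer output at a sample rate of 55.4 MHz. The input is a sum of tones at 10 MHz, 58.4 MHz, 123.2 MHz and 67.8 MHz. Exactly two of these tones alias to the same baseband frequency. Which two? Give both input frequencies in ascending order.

fs/2 = 27.7 MHz.
10 MHz ≤ fs/2 = 27.7 MHz, passes unchanged.
58.4 MHz mod fs = 3 MHz.
3 MHz ≤ fs/2 = 27.7 MHz, appears at 3 MHz.
123.2 MHz mod fs = 12.4 MHz.
12.4 MHz ≤ fs/2 = 27.7 MHz, appears at 12.4 MHz.
67.8 MHz mod fs = 12.4 MHz.
12.4 MHz ≤ fs/2 = 27.7 MHz, appears at 12.4 MHz.
67.8 MHz and 123.2 MHz both map to 12.4 MHz.

67.8 MHz, 123.2 MHz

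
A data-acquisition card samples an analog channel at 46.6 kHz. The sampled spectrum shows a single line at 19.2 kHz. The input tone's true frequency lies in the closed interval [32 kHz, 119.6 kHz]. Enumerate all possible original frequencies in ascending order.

Frequencies that alias to 19.2 kHz are k·fs ± 19.2 kHz for integer k ≥ 0.
k=0: 19.2 kHz.
k=1: 27.4 kHz, 65.8 kHz.
k=2: 74 kHz, 112.4 kHz.
k=3: 120.6 kHz, 159 kHz.
Within [32 kHz, 119.6 kHz]: 65.8 kHz, 74 kHz, 112.4 kHz.

65.8 kHz, 74 kHz, 112.4 kHz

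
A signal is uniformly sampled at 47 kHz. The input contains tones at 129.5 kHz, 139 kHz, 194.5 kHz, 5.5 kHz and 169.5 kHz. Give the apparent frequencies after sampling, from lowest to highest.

fs/2 = 23.5 kHz.
129.5 kHz mod fs = 35.5 kHz.
35.5 kHz > fs/2 = 23.5 kHz, folds to fs − 35.5 kHz = 11.5 kHz.
139 kHz mod fs = 45 kHz.
45 kHz > fs/2 = 23.5 kHz, folds to fs − 45 kHz = 2 kHz.
194.5 kHz mod fs = 6.5 kHz.
6.5 kHz ≤ fs/2 = 23.5 kHz, appears at 6.5 kHz.
5.5 kHz ≤ fs/2 = 23.5 kHz, passes unchanged.
169.5 kHz mod fs = 28.5 kHz.
28.5 kHz > fs/2 = 23.5 kHz, folds to fs − 28.5 kHz = 18.5 kHz.
Distinct values: {2 kHz, 5.5 kHz, 6.5 kHz, 11.5 kHz, 18.5 kHz}.

2 kHz, 5.5 kHz, 6.5 kHz, 11.5 kHz, 18.5 kHz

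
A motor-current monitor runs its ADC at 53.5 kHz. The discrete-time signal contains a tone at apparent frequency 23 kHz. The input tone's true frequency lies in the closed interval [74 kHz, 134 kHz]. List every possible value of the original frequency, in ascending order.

Frequencies that alias to 23 kHz are k·fs ± 23 kHz for integer k ≥ 0.
k=0: 23 kHz.
k=1: 30.5 kHz, 76.5 kHz.
k=2: 84 kHz, 130 kHz.
k=3: 137.5 kHz, 183.5 kHz.
Within [74 kHz, 134 kHz]: 76.5 kHz, 84 kHz, 130 kHz.

76.5 kHz, 84 kHz, 130 kHz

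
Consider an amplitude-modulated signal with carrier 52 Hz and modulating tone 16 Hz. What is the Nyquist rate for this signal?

136 Hz

AM sidebands sit at fc ± fm = 36 Hz and 68 Hz.
Highest-frequency component: 68 Hz.
Nyquist rate = 2 × 68 Hz = 136 Hz.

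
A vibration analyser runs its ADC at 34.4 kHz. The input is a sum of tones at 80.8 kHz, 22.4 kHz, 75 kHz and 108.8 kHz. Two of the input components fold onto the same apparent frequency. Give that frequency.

fs/2 = 17.2 kHz.
80.8 kHz mod fs = 12 kHz.
12 kHz ≤ fs/2 = 17.2 kHz, appears at 12 kHz.
22.4 kHz > fs/2 = 17.2 kHz, folds to fs − 22.4 kHz = 12 kHz.
75 kHz mod fs = 6.2 kHz.
6.2 kHz ≤ fs/2 = 17.2 kHz, appears at 6.2 kHz.
108.8 kHz mod fs = 5.6 kHz.
5.6 kHz ≤ fs/2 = 17.2 kHz, appears at 5.6 kHz.
22.4 kHz and 80.8 kHz both map to 12 kHz.

12 kHz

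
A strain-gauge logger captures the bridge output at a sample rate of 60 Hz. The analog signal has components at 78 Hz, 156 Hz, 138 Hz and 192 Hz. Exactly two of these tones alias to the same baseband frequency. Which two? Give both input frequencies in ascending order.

fs/2 = 30 Hz.
78 Hz mod fs = 18 Hz.
18 Hz ≤ fs/2 = 30 Hz, appears at 18 Hz.
156 Hz mod fs = 36 Hz.
36 Hz > fs/2 = 30 Hz, folds to fs − 36 Hz = 24 Hz.
138 Hz mod fs = 18 Hz.
18 Hz ≤ fs/2 = 30 Hz, appears at 18 Hz.
192 Hz mod fs = 12 Hz.
12 Hz ≤ fs/2 = 30 Hz, appears at 12 Hz.
78 Hz and 138 Hz both map to 18 Hz.

78 Hz, 138 Hz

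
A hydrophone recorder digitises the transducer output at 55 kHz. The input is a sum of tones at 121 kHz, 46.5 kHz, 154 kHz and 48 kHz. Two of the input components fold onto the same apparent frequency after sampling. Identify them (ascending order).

fs/2 = 27.5 kHz.
121 kHz mod fs = 11 kHz.
11 kHz ≤ fs/2 = 27.5 kHz, appears at 11 kHz.
46.5 kHz > fs/2 = 27.5 kHz, folds to fs − 46.5 kHz = 8.5 kHz.
154 kHz mod fs = 44 kHz.
44 kHz > fs/2 = 27.5 kHz, folds to fs − 44 kHz = 11 kHz.
48 kHz > fs/2 = 27.5 kHz, folds to fs − 48 kHz = 7 kHz.
121 kHz and 154 kHz both map to 11 kHz.

121 kHz, 154 kHz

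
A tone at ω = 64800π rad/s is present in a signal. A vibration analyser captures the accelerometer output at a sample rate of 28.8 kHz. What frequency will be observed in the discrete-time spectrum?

ω = 64800π rad/s → f = ω/(2π) = 32400 Hz = 32.4 kHz.
32.4 kHz mod fs = 3.6 kHz.
3.6 kHz ≤ fs/2 = 14.4 kHz, appears at 3.6 kHz.

3.6 kHz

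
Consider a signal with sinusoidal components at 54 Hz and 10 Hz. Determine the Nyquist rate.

Highest-frequency component: 54 Hz.
Nyquist rate = 2 × 54 Hz = 108 Hz.

108 Hz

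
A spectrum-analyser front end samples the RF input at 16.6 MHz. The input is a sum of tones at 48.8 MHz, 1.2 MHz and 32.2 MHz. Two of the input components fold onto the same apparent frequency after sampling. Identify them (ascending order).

32.2 MHz, 48.8 MHz

fs/2 = 8.3 MHz.
48.8 MHz mod fs = 15.6 MHz.
15.6 MHz > fs/2 = 8.3 MHz, folds to fs − 15.6 MHz = 1 MHz.
1.2 MHz ≤ fs/2 = 8.3 MHz, passes unchanged.
32.2 MHz mod fs = 15.6 MHz.
15.6 MHz > fs/2 = 8.3 MHz, folds to fs − 15.6 MHz = 1 MHz.
32.2 MHz and 48.8 MHz both map to 1 MHz.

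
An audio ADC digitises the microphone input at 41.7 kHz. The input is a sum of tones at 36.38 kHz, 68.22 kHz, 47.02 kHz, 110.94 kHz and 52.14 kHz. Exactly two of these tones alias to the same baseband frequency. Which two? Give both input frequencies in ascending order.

36.38 kHz, 47.02 kHz

fs/2 = 20.85 kHz.
36.38 kHz > fs/2 = 20.85 kHz, folds to fs − 36.38 kHz = 5.32 kHz.
68.22 kHz mod fs = 26.52 kHz.
26.52 kHz > fs/2 = 20.85 kHz, folds to fs − 26.52 kHz = 15.18 kHz.
47.02 kHz mod fs = 5.32 kHz.
5.32 kHz ≤ fs/2 = 20.85 kHz, appears at 5.32 kHz.
110.94 kHz mod fs = 27.54 kHz.
27.54 kHz > fs/2 = 20.85 kHz, folds to fs − 27.54 kHz = 14.16 kHz.
52.14 kHz mod fs = 10.44 kHz.
10.44 kHz ≤ fs/2 = 20.85 kHz, appears at 10.44 kHz.
36.38 kHz and 47.02 kHz both map to 5.32 kHz.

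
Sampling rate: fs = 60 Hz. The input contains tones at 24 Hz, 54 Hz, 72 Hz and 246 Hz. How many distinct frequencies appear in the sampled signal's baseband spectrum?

3

fs/2 = 30 Hz.
24 Hz ≤ fs/2 = 30 Hz, passes unchanged.
54 Hz > fs/2 = 30 Hz, folds to fs − 54 Hz = 6 Hz.
72 Hz mod fs = 12 Hz.
12 Hz ≤ fs/2 = 30 Hz, appears at 12 Hz.
246 Hz mod fs = 6 Hz.
6 Hz ≤ fs/2 = 30 Hz, appears at 6 Hz.
Distinct values: {6 Hz, 12 Hz, 24 Hz} → 3.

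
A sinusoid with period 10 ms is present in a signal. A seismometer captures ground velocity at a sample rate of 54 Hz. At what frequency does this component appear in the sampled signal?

T = 10 ms → f = 1/T = 100 Hz.
100 Hz mod fs = 46 Hz.
46 Hz > fs/2 = 27 Hz, folds to fs − 46 Hz = 8 Hz.

8 Hz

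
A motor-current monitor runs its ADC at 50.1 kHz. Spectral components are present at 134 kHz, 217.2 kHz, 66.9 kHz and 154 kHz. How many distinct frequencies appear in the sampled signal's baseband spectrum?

fs/2 = 25.05 kHz.
134 kHz mod fs = 33.8 kHz.
33.8 kHz > fs/2 = 25.05 kHz, folds to fs − 33.8 kHz = 16.3 kHz.
217.2 kHz mod fs = 16.8 kHz.
16.8 kHz ≤ fs/2 = 25.05 kHz, appears at 16.8 kHz.
66.9 kHz mod fs = 16.8 kHz.
16.8 kHz ≤ fs/2 = 25.05 kHz, appears at 16.8 kHz.
154 kHz mod fs = 3.7 kHz.
3.7 kHz ≤ fs/2 = 25.05 kHz, appears at 3.7 kHz.
Distinct values: {3.7 kHz, 16.3 kHz, 16.8 kHz} → 3.

3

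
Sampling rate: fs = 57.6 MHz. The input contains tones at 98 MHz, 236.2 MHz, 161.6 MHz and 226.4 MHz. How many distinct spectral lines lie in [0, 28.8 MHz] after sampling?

fs/2 = 28.8 MHz.
98 MHz mod fs = 40.4 MHz.
40.4 MHz > fs/2 = 28.8 MHz, folds to fs − 40.4 MHz = 17.2 MHz.
236.2 MHz mod fs = 5.8 MHz.
5.8 MHz ≤ fs/2 = 28.8 MHz, appears at 5.8 MHz.
161.6 MHz mod fs = 46.4 MHz.
46.4 MHz > fs/2 = 28.8 MHz, folds to fs − 46.4 MHz = 11.2 MHz.
226.4 MHz mod fs = 53.6 MHz.
53.6 MHz > fs/2 = 28.8 MHz, folds to fs − 53.6 MHz = 4 MHz.
Distinct values: {4 MHz, 5.8 MHz, 11.2 MHz, 17.2 MHz} → 4.

4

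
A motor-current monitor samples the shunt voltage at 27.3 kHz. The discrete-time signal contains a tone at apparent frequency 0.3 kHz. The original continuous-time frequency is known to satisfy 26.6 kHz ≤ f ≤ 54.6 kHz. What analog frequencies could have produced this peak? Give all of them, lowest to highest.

27 kHz, 27.6 kHz, 54.3 kHz

Frequencies that alias to 0.3 kHz are k·fs ± 0.3 kHz for integer k ≥ 0.
k=0: 0.3 kHz.
k=1: 27 kHz, 27.6 kHz.
k=2: 54.3 kHz, 54.9 kHz.
k=3: 81.6 kHz, 82.2 kHz.
Within [26.6 kHz, 54.6 kHz]: 27 kHz, 27.6 kHz, 54.3 kHz.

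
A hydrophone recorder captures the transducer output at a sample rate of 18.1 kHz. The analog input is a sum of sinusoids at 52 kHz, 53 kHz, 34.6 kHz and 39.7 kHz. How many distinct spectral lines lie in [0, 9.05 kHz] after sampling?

fs/2 = 9.05 kHz.
52 kHz mod fs = 15.8 kHz.
15.8 kHz > fs/2 = 9.05 kHz, folds to fs − 15.8 kHz = 2.3 kHz.
53 kHz mod fs = 16.8 kHz.
16.8 kHz > fs/2 = 9.05 kHz, folds to fs − 16.8 kHz = 1.3 kHz.
34.6 kHz mod fs = 16.5 kHz.
16.5 kHz > fs/2 = 9.05 kHz, folds to fs − 16.5 kHz = 1.6 kHz.
39.7 kHz mod fs = 3.5 kHz.
3.5 kHz ≤ fs/2 = 9.05 kHz, appears at 3.5 kHz.
Distinct values: {1.3 kHz, 1.6 kHz, 2.3 kHz, 3.5 kHz} → 4.

4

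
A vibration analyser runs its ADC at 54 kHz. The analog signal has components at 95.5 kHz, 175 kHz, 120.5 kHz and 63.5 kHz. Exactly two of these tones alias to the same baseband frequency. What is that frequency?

fs/2 = 27 kHz.
95.5 kHz mod fs = 41.5 kHz.
41.5 kHz > fs/2 = 27 kHz, folds to fs − 41.5 kHz = 12.5 kHz.
175 kHz mod fs = 13 kHz.
13 kHz ≤ fs/2 = 27 kHz, appears at 13 kHz.
120.5 kHz mod fs = 12.5 kHz.
12.5 kHz ≤ fs/2 = 27 kHz, appears at 12.5 kHz.
63.5 kHz mod fs = 9.5 kHz.
9.5 kHz ≤ fs/2 = 27 kHz, appears at 9.5 kHz.
95.5 kHz and 120.5 kHz both map to 12.5 kHz.

12.5 kHz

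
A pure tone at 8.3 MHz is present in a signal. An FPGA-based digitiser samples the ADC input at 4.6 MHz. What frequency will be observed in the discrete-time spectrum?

8.3 MHz mod fs = 3.7 MHz.
3.7 MHz > fs/2 = 2.3 MHz, folds to fs − 3.7 MHz = 0.9 MHz.

0.9 MHz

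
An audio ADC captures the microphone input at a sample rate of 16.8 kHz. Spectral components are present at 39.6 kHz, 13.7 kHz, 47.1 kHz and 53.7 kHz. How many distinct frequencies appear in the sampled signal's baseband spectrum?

fs/2 = 8.4 kHz.
39.6 kHz mod fs = 6 kHz.
6 kHz ≤ fs/2 = 8.4 kHz, appears at 6 kHz.
13.7 kHz > fs/2 = 8.4 kHz, folds to fs − 13.7 kHz = 3.1 kHz.
47.1 kHz mod fs = 13.5 kHz.
13.5 kHz > fs/2 = 8.4 kHz, folds to fs − 13.5 kHz = 3.3 kHz.
53.7 kHz mod fs = 3.3 kHz.
3.3 kHz ≤ fs/2 = 8.4 kHz, appears at 3.3 kHz.
Distinct values: {3.1 kHz, 3.3 kHz, 6 kHz} → 3.

3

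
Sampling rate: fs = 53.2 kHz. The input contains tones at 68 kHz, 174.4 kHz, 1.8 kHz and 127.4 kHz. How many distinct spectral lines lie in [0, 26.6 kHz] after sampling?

fs/2 = 26.6 kHz.
68 kHz mod fs = 14.8 kHz.
14.8 kHz ≤ fs/2 = 26.6 kHz, appears at 14.8 kHz.
174.4 kHz mod fs = 14.8 kHz.
14.8 kHz ≤ fs/2 = 26.6 kHz, appears at 14.8 kHz.
1.8 kHz ≤ fs/2 = 26.6 kHz, passes unchanged.
127.4 kHz mod fs = 21 kHz.
21 kHz ≤ fs/2 = 26.6 kHz, appears at 21 kHz.
Distinct values: {1.8 kHz, 14.8 kHz, 21 kHz} → 3.

3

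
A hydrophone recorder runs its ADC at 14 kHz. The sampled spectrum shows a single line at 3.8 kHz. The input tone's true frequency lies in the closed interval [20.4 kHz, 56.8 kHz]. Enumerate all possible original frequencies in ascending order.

Frequencies that alias to 3.8 kHz are k·fs ± 3.8 kHz for integer k ≥ 0.
k=0: 3.8 kHz.
k=1: 10.2 kHz, 17.8 kHz.
k=2: 24.2 kHz, 31.8 kHz.
k=3: 38.2 kHz, 45.8 kHz.
k=4: 52.2 kHz, 59.8 kHz.
k=5: 66.2 kHz, 73.8 kHz.
Within [20.4 kHz, 56.8 kHz]: 24.2 kHz, 31.8 kHz, 38.2 kHz, 45.8 kHz, 52.2 kHz.

24.2 kHz, 31.8 kHz, 38.2 kHz, 45.8 kHz, 52.2 kHz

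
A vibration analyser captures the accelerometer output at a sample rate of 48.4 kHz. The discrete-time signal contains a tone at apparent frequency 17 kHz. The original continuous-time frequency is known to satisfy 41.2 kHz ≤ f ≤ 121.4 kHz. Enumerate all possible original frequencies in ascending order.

Frequencies that alias to 17 kHz are k·fs ± 17 kHz for integer k ≥ 0.
k=0: 17 kHz.
k=1: 31.4 kHz, 65.4 kHz.
k=2: 79.8 kHz, 113.8 kHz.
k=3: 128.2 kHz, 162.2 kHz.
Within [41.2 kHz, 121.4 kHz]: 65.4 kHz, 79.8 kHz, 113.8 kHz.

65.4 kHz, 79.8 kHz, 113.8 kHz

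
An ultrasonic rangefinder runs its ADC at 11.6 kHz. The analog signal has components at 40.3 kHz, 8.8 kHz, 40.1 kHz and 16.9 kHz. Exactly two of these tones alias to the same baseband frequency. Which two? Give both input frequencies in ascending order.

fs/2 = 5.8 kHz.
40.3 kHz mod fs = 5.5 kHz.
5.5 kHz ≤ fs/2 = 5.8 kHz, appears at 5.5 kHz.
8.8 kHz > fs/2 = 5.8 kHz, folds to fs − 8.8 kHz = 2.8 kHz.
40.1 kHz mod fs = 5.3 kHz.
5.3 kHz ≤ fs/2 = 5.8 kHz, appears at 5.3 kHz.
16.9 kHz mod fs = 5.3 kHz.
5.3 kHz ≤ fs/2 = 5.8 kHz, appears at 5.3 kHz.
16.9 kHz and 40.1 kHz both map to 5.3 kHz.

16.9 kHz, 40.1 kHz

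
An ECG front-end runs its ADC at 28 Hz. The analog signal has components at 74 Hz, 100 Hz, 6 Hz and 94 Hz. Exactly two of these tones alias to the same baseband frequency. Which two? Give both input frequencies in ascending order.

fs/2 = 14 Hz.
74 Hz mod fs = 18 Hz.
18 Hz > fs/2 = 14 Hz, folds to fs − 18 Hz = 10 Hz.
100 Hz mod fs = 16 Hz.
16 Hz > fs/2 = 14 Hz, folds to fs − 16 Hz = 12 Hz.
6 Hz ≤ fs/2 = 14 Hz, passes unchanged.
94 Hz mod fs = 10 Hz.
10 Hz ≤ fs/2 = 14 Hz, appears at 10 Hz.
74 Hz and 94 Hz both map to 10 Hz.

74 Hz, 94 Hz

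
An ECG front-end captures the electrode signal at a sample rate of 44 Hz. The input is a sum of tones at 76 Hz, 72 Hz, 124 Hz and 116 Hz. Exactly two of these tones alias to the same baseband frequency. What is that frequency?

fs/2 = 22 Hz.
76 Hz mod fs = 32 Hz.
32 Hz > fs/2 = 22 Hz, folds to fs − 32 Hz = 12 Hz.
72 Hz mod fs = 28 Hz.
28 Hz > fs/2 = 22 Hz, folds to fs − 28 Hz = 16 Hz.
124 Hz mod fs = 36 Hz.
36 Hz > fs/2 = 22 Hz, folds to fs − 36 Hz = 8 Hz.
116 Hz mod fs = 28 Hz.
28 Hz > fs/2 = 22 Hz, folds to fs − 28 Hz = 16 Hz.
72 Hz and 116 Hz both map to 16 Hz.

16 Hz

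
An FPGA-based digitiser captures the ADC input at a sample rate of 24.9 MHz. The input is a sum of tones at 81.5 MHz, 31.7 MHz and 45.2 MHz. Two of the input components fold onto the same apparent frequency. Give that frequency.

fs/2 = 12.45 MHz.
81.5 MHz mod fs = 6.8 MHz.
6.8 MHz ≤ fs/2 = 12.45 MHz, appears at 6.8 MHz.
31.7 MHz mod fs = 6.8 MHz.
6.8 MHz ≤ fs/2 = 12.45 MHz, appears at 6.8 MHz.
45.2 MHz mod fs = 20.3 MHz.
20.3 MHz > fs/2 = 12.45 MHz, folds to fs − 20.3 MHz = 4.6 MHz.
31.7 MHz and 81.5 MHz both map to 6.8 MHz.

6.8 MHz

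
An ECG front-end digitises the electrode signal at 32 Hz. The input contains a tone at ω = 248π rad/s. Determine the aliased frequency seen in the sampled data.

4 Hz

ω = 248π rad/s → f = ω/(2π) = 124 Hz.
124 Hz mod fs = 28 Hz.
28 Hz > fs/2 = 16 Hz, folds to fs − 28 Hz = 4 Hz.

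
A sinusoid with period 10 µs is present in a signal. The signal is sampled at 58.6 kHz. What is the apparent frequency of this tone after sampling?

T = 10 µs → f = 1/T = 100 kHz.
100 kHz mod fs = 41.4 kHz.
41.4 kHz > fs/2 = 29.3 kHz, folds to fs − 41.4 kHz = 17.2 kHz.

17.2 kHz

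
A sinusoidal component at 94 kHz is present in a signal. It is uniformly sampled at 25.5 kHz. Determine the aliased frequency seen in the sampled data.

94 kHz mod fs = 17.5 kHz.
17.5 kHz > fs/2 = 12.75 kHz, folds to fs − 17.5 kHz = 8 kHz.

8 kHz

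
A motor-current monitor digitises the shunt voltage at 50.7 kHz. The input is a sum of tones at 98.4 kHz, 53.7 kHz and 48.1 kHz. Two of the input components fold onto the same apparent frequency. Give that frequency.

fs/2 = 25.35 kHz.
98.4 kHz mod fs = 47.7 kHz.
47.7 kHz > fs/2 = 25.35 kHz, folds to fs − 47.7 kHz = 3 kHz.
53.7 kHz mod fs = 3 kHz.
3 kHz ≤ fs/2 = 25.35 kHz, appears at 3 kHz.
48.1 kHz > fs/2 = 25.35 kHz, folds to fs − 48.1 kHz = 2.6 kHz.
53.7 kHz and 98.4 kHz both map to 3 kHz.

3 kHz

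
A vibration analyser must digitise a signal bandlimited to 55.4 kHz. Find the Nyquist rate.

Nyquist rate = 2 × 55.4 kHz = 110.8 kHz.

110.8 kHz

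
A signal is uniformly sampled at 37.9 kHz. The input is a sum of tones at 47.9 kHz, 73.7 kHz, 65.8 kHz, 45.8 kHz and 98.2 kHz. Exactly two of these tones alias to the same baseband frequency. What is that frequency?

10 kHz

fs/2 = 18.95 kHz.
47.9 kHz mod fs = 10 kHz.
10 kHz ≤ fs/2 = 18.95 kHz, appears at 10 kHz.
73.7 kHz mod fs = 35.8 kHz.
35.8 kHz > fs/2 = 18.95 kHz, folds to fs − 35.8 kHz = 2.1 kHz.
65.8 kHz mod fs = 27.9 kHz.
27.9 kHz > fs/2 = 18.95 kHz, folds to fs − 27.9 kHz = 10 kHz.
45.8 kHz mod fs = 7.9 kHz.
7.9 kHz ≤ fs/2 = 18.95 kHz, appears at 7.9 kHz.
98.2 kHz mod fs = 22.4 kHz.
22.4 kHz > fs/2 = 18.95 kHz, folds to fs − 22.4 kHz = 15.5 kHz.
47.9 kHz and 65.8 kHz both map to 10 kHz.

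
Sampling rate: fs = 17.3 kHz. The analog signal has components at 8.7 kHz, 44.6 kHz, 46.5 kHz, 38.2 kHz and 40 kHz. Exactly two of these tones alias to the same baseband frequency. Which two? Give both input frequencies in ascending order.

40 kHz, 46.5 kHz

fs/2 = 8.65 kHz.
8.7 kHz > fs/2 = 8.65 kHz, folds to fs − 8.7 kHz = 8.6 kHz.
44.6 kHz mod fs = 10 kHz.
10 kHz > fs/2 = 8.65 kHz, folds to fs − 10 kHz = 7.3 kHz.
46.5 kHz mod fs = 11.9 kHz.
11.9 kHz > fs/2 = 8.65 kHz, folds to fs − 11.9 kHz = 5.4 kHz.
38.2 kHz mod fs = 3.6 kHz.
3.6 kHz ≤ fs/2 = 8.65 kHz, appears at 3.6 kHz.
40 kHz mod fs = 5.4 kHz.
5.4 kHz ≤ fs/2 = 8.65 kHz, appears at 5.4 kHz.
40 kHz and 46.5 kHz both map to 5.4 kHz.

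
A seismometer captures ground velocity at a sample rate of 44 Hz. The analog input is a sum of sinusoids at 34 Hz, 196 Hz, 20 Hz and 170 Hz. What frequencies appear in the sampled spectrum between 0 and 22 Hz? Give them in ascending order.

fs/2 = 22 Hz.
34 Hz > fs/2 = 22 Hz, folds to fs − 34 Hz = 10 Hz.
196 Hz mod fs = 20 Hz.
20 Hz ≤ fs/2 = 22 Hz, appears at 20 Hz.
20 Hz ≤ fs/2 = 22 Hz, passes unchanged.
170 Hz mod fs = 38 Hz.
38 Hz > fs/2 = 22 Hz, folds to fs − 38 Hz = 6 Hz.
Distinct values: {6 Hz, 10 Hz, 20 Hz}.

6 Hz, 10 Hz, 20 Hz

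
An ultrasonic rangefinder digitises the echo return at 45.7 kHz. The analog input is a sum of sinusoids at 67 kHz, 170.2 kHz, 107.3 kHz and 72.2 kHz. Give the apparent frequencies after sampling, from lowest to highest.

fs/2 = 22.85 kHz.
67 kHz mod fs = 21.3 kHz.
21.3 kHz ≤ fs/2 = 22.85 kHz, appears at 21.3 kHz.
170.2 kHz mod fs = 33.1 kHz.
33.1 kHz > fs/2 = 22.85 kHz, folds to fs − 33.1 kHz = 12.6 kHz.
107.3 kHz mod fs = 15.9 kHz.
15.9 kHz ≤ fs/2 = 22.85 kHz, appears at 15.9 kHz.
72.2 kHz mod fs = 26.5 kHz.
26.5 kHz > fs/2 = 22.85 kHz, folds to fs − 26.5 kHz = 19.2 kHz.
Distinct values: {12.6 kHz, 15.9 kHz, 19.2 kHz, 21.3 kHz}.

12.6 kHz, 15.9 kHz, 19.2 kHz, 21.3 kHz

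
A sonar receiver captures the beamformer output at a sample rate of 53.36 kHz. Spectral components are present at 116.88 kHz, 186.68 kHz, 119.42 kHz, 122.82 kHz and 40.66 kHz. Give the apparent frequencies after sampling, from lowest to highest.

10.16 kHz, 12.7 kHz, 16.1 kHz, 26.6 kHz

fs/2 = 26.68 kHz.
116.88 kHz mod fs = 10.16 kHz.
10.16 kHz ≤ fs/2 = 26.68 kHz, appears at 10.16 kHz.
186.68 kHz mod fs = 26.6 kHz.
26.6 kHz ≤ fs/2 = 26.68 kHz, appears at 26.6 kHz.
119.42 kHz mod fs = 12.7 kHz.
12.7 kHz ≤ fs/2 = 26.68 kHz, appears at 12.7 kHz.
122.82 kHz mod fs = 16.1 kHz.
16.1 kHz ≤ fs/2 = 26.68 kHz, appears at 16.1 kHz.
40.66 kHz > fs/2 = 26.68 kHz, folds to fs − 40.66 kHz = 12.7 kHz.
Distinct values: {10.16 kHz, 12.7 kHz, 16.1 kHz, 26.6 kHz}.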